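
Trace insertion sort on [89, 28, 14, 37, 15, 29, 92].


Initial: [89, 28, 14, 37, 15, 29, 92]
Insert 28: [28, 89, 14, 37, 15, 29, 92]
Insert 14: [14, 28, 89, 37, 15, 29, 92]
Insert 37: [14, 28, 37, 89, 15, 29, 92]
Insert 15: [14, 15, 28, 37, 89, 29, 92]
Insert 29: [14, 15, 28, 29, 37, 89, 92]
Insert 92: [14, 15, 28, 29, 37, 89, 92]

Sorted: [14, 15, 28, 29, 37, 89, 92]


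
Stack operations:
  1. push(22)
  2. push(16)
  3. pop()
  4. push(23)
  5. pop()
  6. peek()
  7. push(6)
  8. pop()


push(22) -> [22]
push(16) -> [22, 16]
pop()->16, [22]
push(23) -> [22, 23]
pop()->23, [22]
peek()->22
push(6) -> [22, 6]
pop()->6, [22]

Final stack: [22]


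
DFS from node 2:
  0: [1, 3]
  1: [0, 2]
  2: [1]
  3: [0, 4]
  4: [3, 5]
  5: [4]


Visit 2, push [1]
Visit 1, push [0]
Visit 0, push [3]
Visit 3, push [4]
Visit 4, push [5]
Visit 5, push []

DFS order: [2, 1, 0, 3, 4, 5]


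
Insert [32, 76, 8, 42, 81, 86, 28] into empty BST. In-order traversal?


Insert 32: root
Insert 76: R from 32
Insert 8: L from 32
Insert 42: R from 32 -> L from 76
Insert 81: R from 32 -> R from 76
Insert 86: R from 32 -> R from 76 -> R from 81
Insert 28: L from 32 -> R from 8

In-order: [8, 28, 32, 42, 76, 81, 86]


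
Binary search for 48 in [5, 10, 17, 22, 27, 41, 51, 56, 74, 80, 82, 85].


Step 1: lo=0, hi=11, mid=5, val=41
Step 2: lo=6, hi=11, mid=8, val=74
Step 3: lo=6, hi=7, mid=6, val=51

Not found


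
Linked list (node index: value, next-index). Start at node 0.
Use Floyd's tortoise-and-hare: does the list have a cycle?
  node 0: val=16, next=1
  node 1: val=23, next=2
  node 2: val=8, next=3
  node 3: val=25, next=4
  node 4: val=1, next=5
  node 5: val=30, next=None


Floyd's tortoise (slow, +1) and hare (fast, +2):
  init: slow=0, fast=0
  step 1: slow=1, fast=2
  step 2: slow=2, fast=4
  step 3: fast 4->5->None, no cycle

Cycle: no


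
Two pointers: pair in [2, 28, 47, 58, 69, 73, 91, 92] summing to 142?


lo=0(2)+hi=7(92)=94
lo=1(28)+hi=7(92)=120
lo=2(47)+hi=7(92)=139
lo=3(58)+hi=7(92)=150
lo=3(58)+hi=6(91)=149
lo=3(58)+hi=5(73)=131
lo=4(69)+hi=5(73)=142

Yes: 69+73=142


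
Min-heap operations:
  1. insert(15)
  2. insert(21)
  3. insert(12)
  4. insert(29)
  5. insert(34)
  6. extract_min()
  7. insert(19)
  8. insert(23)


insert(15) -> [15]
insert(21) -> [15, 21]
insert(12) -> [12, 21, 15]
insert(29) -> [12, 21, 15, 29]
insert(34) -> [12, 21, 15, 29, 34]
extract_min()->12, [15, 21, 34, 29]
insert(19) -> [15, 19, 34, 29, 21]
insert(23) -> [15, 19, 23, 29, 21, 34]

Final heap: [15, 19, 23, 29, 21, 34]


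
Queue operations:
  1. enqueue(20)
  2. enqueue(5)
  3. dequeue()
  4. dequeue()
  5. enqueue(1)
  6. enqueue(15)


enqueue(20) -> [20]
enqueue(5) -> [20, 5]
dequeue()->20, [5]
dequeue()->5, []
enqueue(1) -> [1]
enqueue(15) -> [1, 15]

Final queue: [1, 15]


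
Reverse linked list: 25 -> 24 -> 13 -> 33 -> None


Step 1: curr=25, set curr.next=prev(None) | reversed so far: 25
Step 2: curr=24, set curr.next=prev(25) | reversed so far: 24 -> 25
Step 3: curr=13, set curr.next=prev(24) | reversed so far: 13 -> 24 -> 25
Step 4: curr=33, set curr.next=prev(13) | reversed so far: 33 -> 13 -> 24 -> 25

33 -> 13 -> 24 -> 25 -> None


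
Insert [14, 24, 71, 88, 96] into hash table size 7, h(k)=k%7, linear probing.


Insert 14: h=0 -> slot 0
Insert 24: h=3 -> slot 3
Insert 71: h=1 -> slot 1
Insert 88: h=4 -> slot 4
Insert 96: h=5 -> slot 5

Table: [14, 71, None, 24, 88, 96, None]


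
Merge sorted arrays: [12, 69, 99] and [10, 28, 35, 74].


Take 10 from B
Take 12 from A
Take 28 from B
Take 35 from B
Take 69 from A
Take 74 from B

Merged: [10, 12, 28, 35, 69, 74, 99]


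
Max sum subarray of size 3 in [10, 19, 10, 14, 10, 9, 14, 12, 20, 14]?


[0:3]: 39
[1:4]: 43
[2:5]: 34
[3:6]: 33
[4:7]: 33
[5:8]: 35
[6:9]: 46
[7:10]: 46

Max: 46 at [6:9]


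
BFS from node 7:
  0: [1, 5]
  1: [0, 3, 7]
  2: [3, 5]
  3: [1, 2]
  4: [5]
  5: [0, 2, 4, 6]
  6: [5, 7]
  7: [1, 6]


Visit 7, enqueue [1, 6]
Visit 1, enqueue [0, 3]
Visit 6, enqueue [5]
Visit 0, enqueue []
Visit 3, enqueue [2]
Visit 5, enqueue [4]
Visit 2, enqueue []
Visit 4, enqueue []

BFS order: [7, 1, 6, 0, 3, 5, 2, 4]


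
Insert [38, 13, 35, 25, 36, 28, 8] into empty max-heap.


Insert 38: [38]
Insert 13: [38, 13]
Insert 35: [38, 13, 35]
Insert 25: [38, 25, 35, 13]
Insert 36: [38, 36, 35, 13, 25]
Insert 28: [38, 36, 35, 13, 25, 28]
Insert 8: [38, 36, 35, 13, 25, 28, 8]

Final heap: [38, 36, 35, 13, 25, 28, 8]


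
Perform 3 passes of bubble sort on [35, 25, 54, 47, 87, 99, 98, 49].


Initial: [35, 25, 54, 47, 87, 99, 98, 49]
Pass 1: [25, 35, 47, 54, 87, 98, 49, 99] (4 swaps)
Pass 2: [25, 35, 47, 54, 87, 49, 98, 99] (1 swaps)
Pass 3: [25, 35, 47, 54, 49, 87, 98, 99] (1 swaps)

After 3 passes: [25, 35, 47, 54, 49, 87, 98, 99]


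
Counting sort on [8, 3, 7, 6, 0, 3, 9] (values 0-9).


Input: [8, 3, 7, 6, 0, 3, 9]
Counts: [1, 0, 0, 2, 0, 0, 1, 1, 1, 1]

Sorted: [0, 3, 3, 6, 7, 8, 9]


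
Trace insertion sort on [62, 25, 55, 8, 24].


Initial: [62, 25, 55, 8, 24]
Insert 25: [25, 62, 55, 8, 24]
Insert 55: [25, 55, 62, 8, 24]
Insert 8: [8, 25, 55, 62, 24]
Insert 24: [8, 24, 25, 55, 62]

Sorted: [8, 24, 25, 55, 62]


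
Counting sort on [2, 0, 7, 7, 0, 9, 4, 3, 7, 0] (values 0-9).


Input: [2, 0, 7, 7, 0, 9, 4, 3, 7, 0]
Counts: [3, 0, 1, 1, 1, 0, 0, 3, 0, 1]

Sorted: [0, 0, 0, 2, 3, 4, 7, 7, 7, 9]


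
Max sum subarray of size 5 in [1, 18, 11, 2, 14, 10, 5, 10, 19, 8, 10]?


[0:5]: 46
[1:6]: 55
[2:7]: 42
[3:8]: 41
[4:9]: 58
[5:10]: 52
[6:11]: 52

Max: 58 at [4:9]


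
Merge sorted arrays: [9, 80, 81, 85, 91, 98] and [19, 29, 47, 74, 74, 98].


Take 9 from A
Take 19 from B
Take 29 from B
Take 47 from B
Take 74 from B
Take 74 from B
Take 80 from A
Take 81 from A
Take 85 from A
Take 91 from A
Take 98 from A

Merged: [9, 19, 29, 47, 74, 74, 80, 81, 85, 91, 98, 98]


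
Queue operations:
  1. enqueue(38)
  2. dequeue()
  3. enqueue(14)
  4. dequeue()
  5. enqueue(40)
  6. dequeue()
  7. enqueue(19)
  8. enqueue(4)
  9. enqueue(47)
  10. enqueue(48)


enqueue(38) -> [38]
dequeue()->38, []
enqueue(14) -> [14]
dequeue()->14, []
enqueue(40) -> [40]
dequeue()->40, []
enqueue(19) -> [19]
enqueue(4) -> [19, 4]
enqueue(47) -> [19, 4, 47]
enqueue(48) -> [19, 4, 47, 48]

Final queue: [19, 4, 47, 48]


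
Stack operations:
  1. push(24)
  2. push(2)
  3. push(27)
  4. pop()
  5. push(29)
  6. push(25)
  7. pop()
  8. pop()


push(24) -> [24]
push(2) -> [24, 2]
push(27) -> [24, 2, 27]
pop()->27, [24, 2]
push(29) -> [24, 2, 29]
push(25) -> [24, 2, 29, 25]
pop()->25, [24, 2, 29]
pop()->29, [24, 2]

Final stack: [24, 2]


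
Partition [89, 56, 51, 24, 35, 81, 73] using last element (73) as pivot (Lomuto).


Pivot: 73
  56 <= 73: swap -> [56, 89, 51, 24, 35, 81, 73]
  51 <= 73: swap -> [56, 51, 89, 24, 35, 81, 73]
  24 <= 73: swap -> [56, 51, 24, 89, 35, 81, 73]
  35 <= 73: swap -> [56, 51, 24, 35, 89, 81, 73]
Place pivot at 4: [56, 51, 24, 35, 73, 81, 89]

Partitioned: [56, 51, 24, 35, 73, 81, 89]


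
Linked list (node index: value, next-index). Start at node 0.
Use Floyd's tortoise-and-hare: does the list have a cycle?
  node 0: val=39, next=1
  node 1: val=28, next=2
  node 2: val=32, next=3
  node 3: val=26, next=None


Floyd's tortoise (slow, +1) and hare (fast, +2):
  init: slow=0, fast=0
  step 1: slow=1, fast=2
  step 2: fast 2->3->None, no cycle

Cycle: no


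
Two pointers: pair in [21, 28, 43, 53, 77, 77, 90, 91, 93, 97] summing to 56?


lo=0(21)+hi=9(97)=118
lo=0(21)+hi=8(93)=114
lo=0(21)+hi=7(91)=112
lo=0(21)+hi=6(90)=111
lo=0(21)+hi=5(77)=98
lo=0(21)+hi=4(77)=98
lo=0(21)+hi=3(53)=74
lo=0(21)+hi=2(43)=64
lo=0(21)+hi=1(28)=49

No pair found


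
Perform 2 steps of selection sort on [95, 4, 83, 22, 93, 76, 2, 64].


Initial: [95, 4, 83, 22, 93, 76, 2, 64]
Step 1: min=2 at 6
  Swap: [2, 4, 83, 22, 93, 76, 95, 64]
Step 2: min=4 at 1
  Swap: [2, 4, 83, 22, 93, 76, 95, 64]

After 2 steps: [2, 4, 83, 22, 93, 76, 95, 64]


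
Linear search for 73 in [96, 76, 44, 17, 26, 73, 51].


i=0: 96!=73
i=1: 76!=73
i=2: 44!=73
i=3: 17!=73
i=4: 26!=73
i=5: 73==73 found!

Found at 5, 6 comps


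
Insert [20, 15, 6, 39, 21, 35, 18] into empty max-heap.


Insert 20: [20]
Insert 15: [20, 15]
Insert 6: [20, 15, 6]
Insert 39: [39, 20, 6, 15]
Insert 21: [39, 21, 6, 15, 20]
Insert 35: [39, 21, 35, 15, 20, 6]
Insert 18: [39, 21, 35, 15, 20, 6, 18]

Final heap: [39, 21, 35, 15, 20, 6, 18]


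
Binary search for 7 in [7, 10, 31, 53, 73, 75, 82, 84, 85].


Step 1: lo=0, hi=8, mid=4, val=73
Step 2: lo=0, hi=3, mid=1, val=10
Step 3: lo=0, hi=0, mid=0, val=7

Found at index 0


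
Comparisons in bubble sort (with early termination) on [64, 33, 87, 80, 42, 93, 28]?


Algorithm: bubble sort (with early termination)
Input: [64, 33, 87, 80, 42, 93, 28]
Sorted: [28, 33, 42, 64, 80, 87, 93]

21


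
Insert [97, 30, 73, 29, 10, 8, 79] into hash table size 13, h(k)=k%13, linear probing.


Insert 97: h=6 -> slot 6
Insert 30: h=4 -> slot 4
Insert 73: h=8 -> slot 8
Insert 29: h=3 -> slot 3
Insert 10: h=10 -> slot 10
Insert 8: h=8, 1 probes -> slot 9
Insert 79: h=1 -> slot 1

Table: [None, 79, None, 29, 30, None, 97, None, 73, 8, 10, None, None]


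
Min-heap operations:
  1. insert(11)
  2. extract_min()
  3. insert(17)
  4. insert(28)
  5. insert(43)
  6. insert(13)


insert(11) -> [11]
extract_min()->11, []
insert(17) -> [17]
insert(28) -> [17, 28]
insert(43) -> [17, 28, 43]
insert(13) -> [13, 17, 43, 28]

Final heap: [13, 17, 43, 28]


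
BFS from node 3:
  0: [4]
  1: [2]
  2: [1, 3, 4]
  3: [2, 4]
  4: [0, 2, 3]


Visit 3, enqueue [2, 4]
Visit 2, enqueue [1]
Visit 4, enqueue [0]
Visit 1, enqueue []
Visit 0, enqueue []

BFS order: [3, 2, 4, 1, 0]


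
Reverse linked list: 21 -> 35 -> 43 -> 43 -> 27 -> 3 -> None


Step 1: curr=21, set curr.next=prev(None) | reversed so far: 21
Step 2: curr=35, set curr.next=prev(21) | reversed so far: 35 -> 21
Step 3: curr=43, set curr.next=prev(35) | reversed so far: 43 -> 35 -> 21
Step 4: curr=43, set curr.next=prev(43) | reversed so far: 43 -> 43 -> 35 -> 21
Step 5: curr=27, set curr.next=prev(43) | reversed so far: 27 -> 43 -> 43 -> 35 -> 21
Step 6: curr=3, set curr.next=prev(27) | reversed so far: 3 -> 27 -> 43 -> 43 -> 35 -> 21

3 -> 27 -> 43 -> 43 -> 35 -> 21 -> None


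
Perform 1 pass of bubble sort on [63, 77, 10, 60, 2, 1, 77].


Initial: [63, 77, 10, 60, 2, 1, 77]
Pass 1: [63, 10, 60, 2, 1, 77, 77] (4 swaps)

After 1 pass: [63, 10, 60, 2, 1, 77, 77]


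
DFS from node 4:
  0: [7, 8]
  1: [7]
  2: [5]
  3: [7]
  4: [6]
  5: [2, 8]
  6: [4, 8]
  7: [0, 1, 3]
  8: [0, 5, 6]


Visit 4, push [6]
Visit 6, push [8]
Visit 8, push [5, 0]
Visit 0, push [7]
Visit 7, push [3, 1]
Visit 1, push []
Visit 3, push []
Visit 5, push [2]
Visit 2, push []

DFS order: [4, 6, 8, 0, 7, 1, 3, 5, 2]


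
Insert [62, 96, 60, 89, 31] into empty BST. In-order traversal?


Insert 62: root
Insert 96: R from 62
Insert 60: L from 62
Insert 89: R from 62 -> L from 96
Insert 31: L from 62 -> L from 60

In-order: [31, 60, 62, 89, 96]


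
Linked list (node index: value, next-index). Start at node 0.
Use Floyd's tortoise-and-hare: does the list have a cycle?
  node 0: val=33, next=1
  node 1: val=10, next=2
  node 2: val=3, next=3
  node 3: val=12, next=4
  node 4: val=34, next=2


Floyd's tortoise (slow, +1) and hare (fast, +2):
  init: slow=0, fast=0
  step 1: slow=1, fast=2
  step 2: slow=2, fast=4
  step 3: slow=3, fast=3
  slow == fast at node 3: cycle detected

Cycle: yes


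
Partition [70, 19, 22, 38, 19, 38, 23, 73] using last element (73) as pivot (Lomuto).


Pivot: 73
  70 <= 73: advance i (no swap)
  19 <= 73: advance i (no swap)
  22 <= 73: advance i (no swap)
  38 <= 73: advance i (no swap)
  19 <= 73: advance i (no swap)
  38 <= 73: advance i (no swap)
  23 <= 73: advance i (no swap)
Place pivot at 7: [70, 19, 22, 38, 19, 38, 23, 73]

Partitioned: [70, 19, 22, 38, 19, 38, 23, 73]


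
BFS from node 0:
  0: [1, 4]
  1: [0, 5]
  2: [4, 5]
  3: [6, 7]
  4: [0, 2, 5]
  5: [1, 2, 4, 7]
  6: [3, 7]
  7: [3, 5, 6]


Visit 0, enqueue [1, 4]
Visit 1, enqueue [5]
Visit 4, enqueue [2]
Visit 5, enqueue [7]
Visit 2, enqueue []
Visit 7, enqueue [3, 6]
Visit 3, enqueue []
Visit 6, enqueue []

BFS order: [0, 1, 4, 5, 2, 7, 3, 6]


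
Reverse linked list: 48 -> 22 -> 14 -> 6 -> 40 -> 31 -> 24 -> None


Step 1: curr=48, set curr.next=prev(None) | reversed so far: 48
Step 2: curr=22, set curr.next=prev(48) | reversed so far: 22 -> 48
Step 3: curr=14, set curr.next=prev(22) | reversed so far: 14 -> 22 -> 48
Step 4: curr=6, set curr.next=prev(14) | reversed so far: 6 -> 14 -> 22 -> 48
Step 5: curr=40, set curr.next=prev(6) | reversed so far: 40 -> 6 -> 14 -> 22 -> 48
Step 6: curr=31, set curr.next=prev(40) | reversed so far: 31 -> 40 -> 6 -> 14 -> 22 -> 48
Step 7: curr=24, set curr.next=prev(31) | reversed so far: 24 -> 31 -> 40 -> 6 -> 14 -> 22 -> 48

24 -> 31 -> 40 -> 6 -> 14 -> 22 -> 48 -> None


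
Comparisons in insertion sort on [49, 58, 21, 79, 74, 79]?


Algorithm: insertion sort
Input: [49, 58, 21, 79, 74, 79]
Sorted: [21, 49, 58, 74, 79, 79]

7


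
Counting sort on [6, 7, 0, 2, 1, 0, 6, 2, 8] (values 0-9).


Input: [6, 7, 0, 2, 1, 0, 6, 2, 8]
Counts: [2, 1, 2, 0, 0, 0, 2, 1, 1, 0]

Sorted: [0, 0, 1, 2, 2, 6, 6, 7, 8]


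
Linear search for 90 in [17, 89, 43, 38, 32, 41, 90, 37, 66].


i=0: 17!=90
i=1: 89!=90
i=2: 43!=90
i=3: 38!=90
i=4: 32!=90
i=5: 41!=90
i=6: 90==90 found!

Found at 6, 7 comps


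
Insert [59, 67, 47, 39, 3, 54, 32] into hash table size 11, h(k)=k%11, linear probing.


Insert 59: h=4 -> slot 4
Insert 67: h=1 -> slot 1
Insert 47: h=3 -> slot 3
Insert 39: h=6 -> slot 6
Insert 3: h=3, 2 probes -> slot 5
Insert 54: h=10 -> slot 10
Insert 32: h=10, 1 probes -> slot 0

Table: [32, 67, None, 47, 59, 3, 39, None, None, None, 54]


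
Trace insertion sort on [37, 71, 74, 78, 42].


Initial: [37, 71, 74, 78, 42]
Insert 71: [37, 71, 74, 78, 42]
Insert 74: [37, 71, 74, 78, 42]
Insert 78: [37, 71, 74, 78, 42]
Insert 42: [37, 42, 71, 74, 78]

Sorted: [37, 42, 71, 74, 78]


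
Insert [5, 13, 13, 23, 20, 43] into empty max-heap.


Insert 5: [5]
Insert 13: [13, 5]
Insert 13: [13, 5, 13]
Insert 23: [23, 13, 13, 5]
Insert 20: [23, 20, 13, 5, 13]
Insert 43: [43, 20, 23, 5, 13, 13]

Final heap: [43, 20, 23, 5, 13, 13]


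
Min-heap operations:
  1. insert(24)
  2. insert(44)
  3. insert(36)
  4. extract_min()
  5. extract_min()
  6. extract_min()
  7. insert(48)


insert(24) -> [24]
insert(44) -> [24, 44]
insert(36) -> [24, 44, 36]
extract_min()->24, [36, 44]
extract_min()->36, [44]
extract_min()->44, []
insert(48) -> [48]

Final heap: [48]


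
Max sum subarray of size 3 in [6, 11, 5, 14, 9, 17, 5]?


[0:3]: 22
[1:4]: 30
[2:5]: 28
[3:6]: 40
[4:7]: 31

Max: 40 at [3:6]


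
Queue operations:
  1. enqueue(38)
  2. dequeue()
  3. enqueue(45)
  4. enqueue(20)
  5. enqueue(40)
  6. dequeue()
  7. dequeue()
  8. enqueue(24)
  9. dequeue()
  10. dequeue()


enqueue(38) -> [38]
dequeue()->38, []
enqueue(45) -> [45]
enqueue(20) -> [45, 20]
enqueue(40) -> [45, 20, 40]
dequeue()->45, [20, 40]
dequeue()->20, [40]
enqueue(24) -> [40, 24]
dequeue()->40, [24]
dequeue()->24, []

Final queue: []


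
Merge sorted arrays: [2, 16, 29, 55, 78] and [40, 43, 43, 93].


Take 2 from A
Take 16 from A
Take 29 from A
Take 40 from B
Take 43 from B
Take 43 from B
Take 55 from A
Take 78 from A

Merged: [2, 16, 29, 40, 43, 43, 55, 78, 93]


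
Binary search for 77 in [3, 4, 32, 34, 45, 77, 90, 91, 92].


Step 1: lo=0, hi=8, mid=4, val=45
Step 2: lo=5, hi=8, mid=6, val=90
Step 3: lo=5, hi=5, mid=5, val=77

Found at index 5


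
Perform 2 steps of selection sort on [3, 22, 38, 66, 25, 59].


Initial: [3, 22, 38, 66, 25, 59]
Step 1: min=3 at 0
  Swap: [3, 22, 38, 66, 25, 59]
Step 2: min=22 at 1
  Swap: [3, 22, 38, 66, 25, 59]

After 2 steps: [3, 22, 38, 66, 25, 59]


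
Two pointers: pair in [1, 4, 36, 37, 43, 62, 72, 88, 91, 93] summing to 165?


lo=0(1)+hi=9(93)=94
lo=1(4)+hi=9(93)=97
lo=2(36)+hi=9(93)=129
lo=3(37)+hi=9(93)=130
lo=4(43)+hi=9(93)=136
lo=5(62)+hi=9(93)=155
lo=6(72)+hi=9(93)=165

Yes: 72+93=165


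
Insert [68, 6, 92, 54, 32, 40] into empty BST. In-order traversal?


Insert 68: root
Insert 6: L from 68
Insert 92: R from 68
Insert 54: L from 68 -> R from 6
Insert 32: L from 68 -> R from 6 -> L from 54
Insert 40: L from 68 -> R from 6 -> L from 54 -> R from 32

In-order: [6, 32, 40, 54, 68, 92]


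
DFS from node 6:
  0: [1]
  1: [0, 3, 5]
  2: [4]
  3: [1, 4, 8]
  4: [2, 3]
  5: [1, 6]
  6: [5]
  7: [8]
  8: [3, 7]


Visit 6, push [5]
Visit 5, push [1]
Visit 1, push [3, 0]
Visit 0, push []
Visit 3, push [8, 4]
Visit 4, push [2]
Visit 2, push []
Visit 8, push [7]
Visit 7, push []

DFS order: [6, 5, 1, 0, 3, 4, 2, 8, 7]


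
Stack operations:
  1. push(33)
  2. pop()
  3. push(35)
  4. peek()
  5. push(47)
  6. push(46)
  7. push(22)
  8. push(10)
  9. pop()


push(33) -> [33]
pop()->33, []
push(35) -> [35]
peek()->35
push(47) -> [35, 47]
push(46) -> [35, 47, 46]
push(22) -> [35, 47, 46, 22]
push(10) -> [35, 47, 46, 22, 10]
pop()->10, [35, 47, 46, 22]

Final stack: [35, 47, 46, 22]


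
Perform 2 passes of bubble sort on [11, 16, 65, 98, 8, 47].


Initial: [11, 16, 65, 98, 8, 47]
Pass 1: [11, 16, 65, 8, 47, 98] (2 swaps)
Pass 2: [11, 16, 8, 47, 65, 98] (2 swaps)

After 2 passes: [11, 16, 8, 47, 65, 98]


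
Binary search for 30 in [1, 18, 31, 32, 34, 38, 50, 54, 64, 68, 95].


Step 1: lo=0, hi=10, mid=5, val=38
Step 2: lo=0, hi=4, mid=2, val=31
Step 3: lo=0, hi=1, mid=0, val=1
Step 4: lo=1, hi=1, mid=1, val=18

Not found


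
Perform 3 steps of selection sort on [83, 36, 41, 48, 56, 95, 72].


Initial: [83, 36, 41, 48, 56, 95, 72]
Step 1: min=36 at 1
  Swap: [36, 83, 41, 48, 56, 95, 72]
Step 2: min=41 at 2
  Swap: [36, 41, 83, 48, 56, 95, 72]
Step 3: min=48 at 3
  Swap: [36, 41, 48, 83, 56, 95, 72]

After 3 steps: [36, 41, 48, 83, 56, 95, 72]


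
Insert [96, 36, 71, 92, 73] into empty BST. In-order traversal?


Insert 96: root
Insert 36: L from 96
Insert 71: L from 96 -> R from 36
Insert 92: L from 96 -> R from 36 -> R from 71
Insert 73: L from 96 -> R from 36 -> R from 71 -> L from 92

In-order: [36, 71, 73, 92, 96]


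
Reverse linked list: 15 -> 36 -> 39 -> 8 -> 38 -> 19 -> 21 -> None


Step 1: curr=15, set curr.next=prev(None) | reversed so far: 15
Step 2: curr=36, set curr.next=prev(15) | reversed so far: 36 -> 15
Step 3: curr=39, set curr.next=prev(36) | reversed so far: 39 -> 36 -> 15
Step 4: curr=8, set curr.next=prev(39) | reversed so far: 8 -> 39 -> 36 -> 15
Step 5: curr=38, set curr.next=prev(8) | reversed so far: 38 -> 8 -> 39 -> 36 -> 15
Step 6: curr=19, set curr.next=prev(38) | reversed so far: 19 -> 38 -> 8 -> 39 -> 36 -> 15
Step 7: curr=21, set curr.next=prev(19) | reversed so far: 21 -> 19 -> 38 -> 8 -> 39 -> 36 -> 15

21 -> 19 -> 38 -> 8 -> 39 -> 36 -> 15 -> None


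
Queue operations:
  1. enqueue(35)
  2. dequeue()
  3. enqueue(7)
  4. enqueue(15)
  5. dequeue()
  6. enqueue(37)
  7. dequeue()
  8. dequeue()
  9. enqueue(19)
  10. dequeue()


enqueue(35) -> [35]
dequeue()->35, []
enqueue(7) -> [7]
enqueue(15) -> [7, 15]
dequeue()->7, [15]
enqueue(37) -> [15, 37]
dequeue()->15, [37]
dequeue()->37, []
enqueue(19) -> [19]
dequeue()->19, []

Final queue: []


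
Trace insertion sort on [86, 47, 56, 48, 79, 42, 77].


Initial: [86, 47, 56, 48, 79, 42, 77]
Insert 47: [47, 86, 56, 48, 79, 42, 77]
Insert 56: [47, 56, 86, 48, 79, 42, 77]
Insert 48: [47, 48, 56, 86, 79, 42, 77]
Insert 79: [47, 48, 56, 79, 86, 42, 77]
Insert 42: [42, 47, 48, 56, 79, 86, 77]
Insert 77: [42, 47, 48, 56, 77, 79, 86]

Sorted: [42, 47, 48, 56, 77, 79, 86]


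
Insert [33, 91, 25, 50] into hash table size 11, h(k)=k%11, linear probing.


Insert 33: h=0 -> slot 0
Insert 91: h=3 -> slot 3
Insert 25: h=3, 1 probes -> slot 4
Insert 50: h=6 -> slot 6

Table: [33, None, None, 91, 25, None, 50, None, None, None, None]


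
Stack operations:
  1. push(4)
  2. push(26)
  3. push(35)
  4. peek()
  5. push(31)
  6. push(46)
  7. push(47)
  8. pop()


push(4) -> [4]
push(26) -> [4, 26]
push(35) -> [4, 26, 35]
peek()->35
push(31) -> [4, 26, 35, 31]
push(46) -> [4, 26, 35, 31, 46]
push(47) -> [4, 26, 35, 31, 46, 47]
pop()->47, [4, 26, 35, 31, 46]

Final stack: [4, 26, 35, 31, 46]


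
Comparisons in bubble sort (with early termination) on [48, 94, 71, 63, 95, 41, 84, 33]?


Algorithm: bubble sort (with early termination)
Input: [48, 94, 71, 63, 95, 41, 84, 33]
Sorted: [33, 41, 48, 63, 71, 84, 94, 95]

28


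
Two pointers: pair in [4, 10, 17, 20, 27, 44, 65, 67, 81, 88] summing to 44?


lo=0(4)+hi=9(88)=92
lo=0(4)+hi=8(81)=85
lo=0(4)+hi=7(67)=71
lo=0(4)+hi=6(65)=69
lo=0(4)+hi=5(44)=48
lo=0(4)+hi=4(27)=31
lo=1(10)+hi=4(27)=37
lo=2(17)+hi=4(27)=44

Yes: 17+27=44


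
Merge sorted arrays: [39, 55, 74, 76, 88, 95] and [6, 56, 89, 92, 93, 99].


Take 6 from B
Take 39 from A
Take 55 from A
Take 56 from B
Take 74 from A
Take 76 from A
Take 88 from A
Take 89 from B
Take 92 from B
Take 93 from B
Take 95 from A

Merged: [6, 39, 55, 56, 74, 76, 88, 89, 92, 93, 95, 99]


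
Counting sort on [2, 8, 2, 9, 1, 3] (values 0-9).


Input: [2, 8, 2, 9, 1, 3]
Counts: [0, 1, 2, 1, 0, 0, 0, 0, 1, 1]

Sorted: [1, 2, 2, 3, 8, 9]


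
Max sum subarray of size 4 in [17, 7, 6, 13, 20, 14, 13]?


[0:4]: 43
[1:5]: 46
[2:6]: 53
[3:7]: 60

Max: 60 at [3:7]


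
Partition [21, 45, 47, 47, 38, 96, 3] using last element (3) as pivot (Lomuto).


Pivot: 3
Place pivot at 0: [3, 45, 47, 47, 38, 96, 21]

Partitioned: [3, 45, 47, 47, 38, 96, 21]


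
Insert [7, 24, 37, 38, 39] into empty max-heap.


Insert 7: [7]
Insert 24: [24, 7]
Insert 37: [37, 7, 24]
Insert 38: [38, 37, 24, 7]
Insert 39: [39, 38, 24, 7, 37]

Final heap: [39, 38, 24, 7, 37]


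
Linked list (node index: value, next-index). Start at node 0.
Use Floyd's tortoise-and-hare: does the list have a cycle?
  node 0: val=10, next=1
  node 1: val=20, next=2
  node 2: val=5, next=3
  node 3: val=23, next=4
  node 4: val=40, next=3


Floyd's tortoise (slow, +1) and hare (fast, +2):
  init: slow=0, fast=0
  step 1: slow=1, fast=2
  step 2: slow=2, fast=4
  step 3: slow=3, fast=4
  step 4: slow=4, fast=4
  slow == fast at node 4: cycle detected

Cycle: yes


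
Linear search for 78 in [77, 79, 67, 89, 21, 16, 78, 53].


i=0: 77!=78
i=1: 79!=78
i=2: 67!=78
i=3: 89!=78
i=4: 21!=78
i=5: 16!=78
i=6: 78==78 found!

Found at 6, 7 comps


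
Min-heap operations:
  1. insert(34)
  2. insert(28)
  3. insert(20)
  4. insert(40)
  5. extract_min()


insert(34) -> [34]
insert(28) -> [28, 34]
insert(20) -> [20, 34, 28]
insert(40) -> [20, 34, 28, 40]
extract_min()->20, [28, 34, 40]

Final heap: [28, 34, 40]


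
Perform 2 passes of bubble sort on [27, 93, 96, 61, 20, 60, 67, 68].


Initial: [27, 93, 96, 61, 20, 60, 67, 68]
Pass 1: [27, 93, 61, 20, 60, 67, 68, 96] (5 swaps)
Pass 2: [27, 61, 20, 60, 67, 68, 93, 96] (5 swaps)

After 2 passes: [27, 61, 20, 60, 67, 68, 93, 96]


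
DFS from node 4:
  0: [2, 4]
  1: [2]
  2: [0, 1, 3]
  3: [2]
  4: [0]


Visit 4, push [0]
Visit 0, push [2]
Visit 2, push [3, 1]
Visit 1, push []
Visit 3, push []

DFS order: [4, 0, 2, 1, 3]


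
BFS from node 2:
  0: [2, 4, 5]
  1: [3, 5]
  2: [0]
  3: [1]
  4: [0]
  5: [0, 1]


Visit 2, enqueue [0]
Visit 0, enqueue [4, 5]
Visit 4, enqueue []
Visit 5, enqueue [1]
Visit 1, enqueue [3]
Visit 3, enqueue []

BFS order: [2, 0, 4, 5, 1, 3]


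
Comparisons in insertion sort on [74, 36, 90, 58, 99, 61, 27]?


Algorithm: insertion sort
Input: [74, 36, 90, 58, 99, 61, 27]
Sorted: [27, 36, 58, 61, 74, 90, 99]

16


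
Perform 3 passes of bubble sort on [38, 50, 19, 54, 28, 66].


Initial: [38, 50, 19, 54, 28, 66]
Pass 1: [38, 19, 50, 28, 54, 66] (2 swaps)
Pass 2: [19, 38, 28, 50, 54, 66] (2 swaps)
Pass 3: [19, 28, 38, 50, 54, 66] (1 swaps)

After 3 passes: [19, 28, 38, 50, 54, 66]


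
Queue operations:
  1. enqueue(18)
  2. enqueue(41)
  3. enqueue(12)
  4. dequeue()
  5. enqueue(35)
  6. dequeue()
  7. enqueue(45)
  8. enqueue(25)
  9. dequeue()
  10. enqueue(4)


enqueue(18) -> [18]
enqueue(41) -> [18, 41]
enqueue(12) -> [18, 41, 12]
dequeue()->18, [41, 12]
enqueue(35) -> [41, 12, 35]
dequeue()->41, [12, 35]
enqueue(45) -> [12, 35, 45]
enqueue(25) -> [12, 35, 45, 25]
dequeue()->12, [35, 45, 25]
enqueue(4) -> [35, 45, 25, 4]

Final queue: [35, 45, 25, 4]


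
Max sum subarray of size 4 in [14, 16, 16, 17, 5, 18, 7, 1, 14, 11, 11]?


[0:4]: 63
[1:5]: 54
[2:6]: 56
[3:7]: 47
[4:8]: 31
[5:9]: 40
[6:10]: 33
[7:11]: 37

Max: 63 at [0:4]


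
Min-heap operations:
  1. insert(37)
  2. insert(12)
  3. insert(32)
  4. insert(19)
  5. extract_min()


insert(37) -> [37]
insert(12) -> [12, 37]
insert(32) -> [12, 37, 32]
insert(19) -> [12, 19, 32, 37]
extract_min()->12, [19, 37, 32]

Final heap: [19, 37, 32]


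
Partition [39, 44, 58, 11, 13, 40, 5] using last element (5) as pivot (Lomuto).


Pivot: 5
Place pivot at 0: [5, 44, 58, 11, 13, 40, 39]

Partitioned: [5, 44, 58, 11, 13, 40, 39]


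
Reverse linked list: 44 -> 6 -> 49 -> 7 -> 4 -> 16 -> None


Step 1: curr=44, set curr.next=prev(None) | reversed so far: 44
Step 2: curr=6, set curr.next=prev(44) | reversed so far: 6 -> 44
Step 3: curr=49, set curr.next=prev(6) | reversed so far: 49 -> 6 -> 44
Step 4: curr=7, set curr.next=prev(49) | reversed so far: 7 -> 49 -> 6 -> 44
Step 5: curr=4, set curr.next=prev(7) | reversed so far: 4 -> 7 -> 49 -> 6 -> 44
Step 6: curr=16, set curr.next=prev(4) | reversed so far: 16 -> 4 -> 7 -> 49 -> 6 -> 44

16 -> 4 -> 7 -> 49 -> 6 -> 44 -> None


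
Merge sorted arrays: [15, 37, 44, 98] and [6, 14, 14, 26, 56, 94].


Take 6 from B
Take 14 from B
Take 14 from B
Take 15 from A
Take 26 from B
Take 37 from A
Take 44 from A
Take 56 from B
Take 94 from B

Merged: [6, 14, 14, 15, 26, 37, 44, 56, 94, 98]


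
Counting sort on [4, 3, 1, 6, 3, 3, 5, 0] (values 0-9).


Input: [4, 3, 1, 6, 3, 3, 5, 0]
Counts: [1, 1, 0, 3, 1, 1, 1, 0, 0, 0]

Sorted: [0, 1, 3, 3, 3, 4, 5, 6]


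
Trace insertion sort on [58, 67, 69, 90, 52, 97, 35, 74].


Initial: [58, 67, 69, 90, 52, 97, 35, 74]
Insert 67: [58, 67, 69, 90, 52, 97, 35, 74]
Insert 69: [58, 67, 69, 90, 52, 97, 35, 74]
Insert 90: [58, 67, 69, 90, 52, 97, 35, 74]
Insert 52: [52, 58, 67, 69, 90, 97, 35, 74]
Insert 97: [52, 58, 67, 69, 90, 97, 35, 74]
Insert 35: [35, 52, 58, 67, 69, 90, 97, 74]
Insert 74: [35, 52, 58, 67, 69, 74, 90, 97]

Sorted: [35, 52, 58, 67, 69, 74, 90, 97]


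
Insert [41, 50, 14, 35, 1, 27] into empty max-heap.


Insert 41: [41]
Insert 50: [50, 41]
Insert 14: [50, 41, 14]
Insert 35: [50, 41, 14, 35]
Insert 1: [50, 41, 14, 35, 1]
Insert 27: [50, 41, 27, 35, 1, 14]

Final heap: [50, 41, 27, 35, 1, 14]


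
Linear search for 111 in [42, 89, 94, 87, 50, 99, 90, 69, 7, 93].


i=0: 42!=111
i=1: 89!=111
i=2: 94!=111
i=3: 87!=111
i=4: 50!=111
i=5: 99!=111
i=6: 90!=111
i=7: 69!=111
i=8: 7!=111
i=9: 93!=111

Not found, 10 comps


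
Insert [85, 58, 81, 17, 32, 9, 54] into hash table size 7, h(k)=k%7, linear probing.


Insert 85: h=1 -> slot 1
Insert 58: h=2 -> slot 2
Insert 81: h=4 -> slot 4
Insert 17: h=3 -> slot 3
Insert 32: h=4, 1 probes -> slot 5
Insert 9: h=2, 4 probes -> slot 6
Insert 54: h=5, 2 probes -> slot 0

Table: [54, 85, 58, 17, 81, 32, 9]


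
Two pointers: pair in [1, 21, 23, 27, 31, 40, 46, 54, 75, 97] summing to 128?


lo=0(1)+hi=9(97)=98
lo=1(21)+hi=9(97)=118
lo=2(23)+hi=9(97)=120
lo=3(27)+hi=9(97)=124
lo=4(31)+hi=9(97)=128

Yes: 31+97=128


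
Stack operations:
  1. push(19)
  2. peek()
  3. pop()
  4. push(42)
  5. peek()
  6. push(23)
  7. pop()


push(19) -> [19]
peek()->19
pop()->19, []
push(42) -> [42]
peek()->42
push(23) -> [42, 23]
pop()->23, [42]

Final stack: [42]


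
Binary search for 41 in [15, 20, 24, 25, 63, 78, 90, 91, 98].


Step 1: lo=0, hi=8, mid=4, val=63
Step 2: lo=0, hi=3, mid=1, val=20
Step 3: lo=2, hi=3, mid=2, val=24
Step 4: lo=3, hi=3, mid=3, val=25

Not found


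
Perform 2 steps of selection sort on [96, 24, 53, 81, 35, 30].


Initial: [96, 24, 53, 81, 35, 30]
Step 1: min=24 at 1
  Swap: [24, 96, 53, 81, 35, 30]
Step 2: min=30 at 5
  Swap: [24, 30, 53, 81, 35, 96]

After 2 steps: [24, 30, 53, 81, 35, 96]


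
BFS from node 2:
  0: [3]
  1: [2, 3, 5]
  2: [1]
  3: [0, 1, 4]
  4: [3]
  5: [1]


Visit 2, enqueue [1]
Visit 1, enqueue [3, 5]
Visit 3, enqueue [0, 4]
Visit 5, enqueue []
Visit 0, enqueue []
Visit 4, enqueue []

BFS order: [2, 1, 3, 5, 0, 4]


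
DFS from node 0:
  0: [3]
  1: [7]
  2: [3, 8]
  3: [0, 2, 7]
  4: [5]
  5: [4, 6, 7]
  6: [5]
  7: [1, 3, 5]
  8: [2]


Visit 0, push [3]
Visit 3, push [7, 2]
Visit 2, push [8]
Visit 8, push []
Visit 7, push [5, 1]
Visit 1, push []
Visit 5, push [6, 4]
Visit 4, push []
Visit 6, push []

DFS order: [0, 3, 2, 8, 7, 1, 5, 4, 6]


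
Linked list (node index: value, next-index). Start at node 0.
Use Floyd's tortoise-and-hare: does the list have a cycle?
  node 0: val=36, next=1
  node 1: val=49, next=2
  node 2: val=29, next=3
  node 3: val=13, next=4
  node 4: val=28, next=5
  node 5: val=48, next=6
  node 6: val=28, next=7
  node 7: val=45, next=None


Floyd's tortoise (slow, +1) and hare (fast, +2):
  init: slow=0, fast=0
  step 1: slow=1, fast=2
  step 2: slow=2, fast=4
  step 3: slow=3, fast=6
  step 4: fast 6->7->None, no cycle

Cycle: no


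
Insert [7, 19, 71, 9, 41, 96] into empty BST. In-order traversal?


Insert 7: root
Insert 19: R from 7
Insert 71: R from 7 -> R from 19
Insert 9: R from 7 -> L from 19
Insert 41: R from 7 -> R from 19 -> L from 71
Insert 96: R from 7 -> R from 19 -> R from 71

In-order: [7, 9, 19, 41, 71, 96]


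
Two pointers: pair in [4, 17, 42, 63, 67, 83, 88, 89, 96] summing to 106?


lo=0(4)+hi=8(96)=100
lo=1(17)+hi=8(96)=113
lo=1(17)+hi=7(89)=106

Yes: 17+89=106


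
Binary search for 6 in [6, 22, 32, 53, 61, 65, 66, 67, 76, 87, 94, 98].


Step 1: lo=0, hi=11, mid=5, val=65
Step 2: lo=0, hi=4, mid=2, val=32
Step 3: lo=0, hi=1, mid=0, val=6

Found at index 0


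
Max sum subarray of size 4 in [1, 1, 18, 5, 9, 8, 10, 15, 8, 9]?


[0:4]: 25
[1:5]: 33
[2:6]: 40
[3:7]: 32
[4:8]: 42
[5:9]: 41
[6:10]: 42

Max: 42 at [4:8]


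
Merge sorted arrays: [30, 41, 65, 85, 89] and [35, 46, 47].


Take 30 from A
Take 35 from B
Take 41 from A
Take 46 from B
Take 47 from B

Merged: [30, 35, 41, 46, 47, 65, 85, 89]


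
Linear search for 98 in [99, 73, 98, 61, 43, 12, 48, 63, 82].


i=0: 99!=98
i=1: 73!=98
i=2: 98==98 found!

Found at 2, 3 comps


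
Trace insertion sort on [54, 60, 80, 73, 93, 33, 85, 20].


Initial: [54, 60, 80, 73, 93, 33, 85, 20]
Insert 60: [54, 60, 80, 73, 93, 33, 85, 20]
Insert 80: [54, 60, 80, 73, 93, 33, 85, 20]
Insert 73: [54, 60, 73, 80, 93, 33, 85, 20]
Insert 93: [54, 60, 73, 80, 93, 33, 85, 20]
Insert 33: [33, 54, 60, 73, 80, 93, 85, 20]
Insert 85: [33, 54, 60, 73, 80, 85, 93, 20]
Insert 20: [20, 33, 54, 60, 73, 80, 85, 93]

Sorted: [20, 33, 54, 60, 73, 80, 85, 93]


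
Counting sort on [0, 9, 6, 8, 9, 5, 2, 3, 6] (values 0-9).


Input: [0, 9, 6, 8, 9, 5, 2, 3, 6]
Counts: [1, 0, 1, 1, 0, 1, 2, 0, 1, 2]

Sorted: [0, 2, 3, 5, 6, 6, 8, 9, 9]


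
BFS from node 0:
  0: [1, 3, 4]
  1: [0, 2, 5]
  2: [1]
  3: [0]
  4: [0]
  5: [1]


Visit 0, enqueue [1, 3, 4]
Visit 1, enqueue [2, 5]
Visit 3, enqueue []
Visit 4, enqueue []
Visit 2, enqueue []
Visit 5, enqueue []

BFS order: [0, 1, 3, 4, 2, 5]


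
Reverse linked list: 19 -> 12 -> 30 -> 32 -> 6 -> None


Step 1: curr=19, set curr.next=prev(None) | reversed so far: 19
Step 2: curr=12, set curr.next=prev(19) | reversed so far: 12 -> 19
Step 3: curr=30, set curr.next=prev(12) | reversed so far: 30 -> 12 -> 19
Step 4: curr=32, set curr.next=prev(30) | reversed so far: 32 -> 30 -> 12 -> 19
Step 5: curr=6, set curr.next=prev(32) | reversed so far: 6 -> 32 -> 30 -> 12 -> 19

6 -> 32 -> 30 -> 12 -> 19 -> None


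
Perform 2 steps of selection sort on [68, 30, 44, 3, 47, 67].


Initial: [68, 30, 44, 3, 47, 67]
Step 1: min=3 at 3
  Swap: [3, 30, 44, 68, 47, 67]
Step 2: min=30 at 1
  Swap: [3, 30, 44, 68, 47, 67]

After 2 steps: [3, 30, 44, 68, 47, 67]


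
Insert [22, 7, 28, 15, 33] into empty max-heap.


Insert 22: [22]
Insert 7: [22, 7]
Insert 28: [28, 7, 22]
Insert 15: [28, 15, 22, 7]
Insert 33: [33, 28, 22, 7, 15]

Final heap: [33, 28, 22, 7, 15]


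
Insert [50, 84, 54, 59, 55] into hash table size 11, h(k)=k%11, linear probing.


Insert 50: h=6 -> slot 6
Insert 84: h=7 -> slot 7
Insert 54: h=10 -> slot 10
Insert 59: h=4 -> slot 4
Insert 55: h=0 -> slot 0

Table: [55, None, None, None, 59, None, 50, 84, None, None, 54]


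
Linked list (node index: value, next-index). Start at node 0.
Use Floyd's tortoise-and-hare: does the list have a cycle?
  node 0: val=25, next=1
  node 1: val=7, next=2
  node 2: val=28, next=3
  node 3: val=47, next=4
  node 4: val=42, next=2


Floyd's tortoise (slow, +1) and hare (fast, +2):
  init: slow=0, fast=0
  step 1: slow=1, fast=2
  step 2: slow=2, fast=4
  step 3: slow=3, fast=3
  slow == fast at node 3: cycle detected

Cycle: yes


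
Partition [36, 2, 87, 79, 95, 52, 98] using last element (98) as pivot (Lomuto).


Pivot: 98
  36 <= 98: advance i (no swap)
  2 <= 98: advance i (no swap)
  87 <= 98: advance i (no swap)
  79 <= 98: advance i (no swap)
  95 <= 98: advance i (no swap)
  52 <= 98: advance i (no swap)
Place pivot at 6: [36, 2, 87, 79, 95, 52, 98]

Partitioned: [36, 2, 87, 79, 95, 52, 98]


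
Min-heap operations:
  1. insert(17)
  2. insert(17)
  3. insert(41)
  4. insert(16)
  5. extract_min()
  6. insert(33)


insert(17) -> [17]
insert(17) -> [17, 17]
insert(41) -> [17, 17, 41]
insert(16) -> [16, 17, 41, 17]
extract_min()->16, [17, 17, 41]
insert(33) -> [17, 17, 41, 33]

Final heap: [17, 17, 41, 33]


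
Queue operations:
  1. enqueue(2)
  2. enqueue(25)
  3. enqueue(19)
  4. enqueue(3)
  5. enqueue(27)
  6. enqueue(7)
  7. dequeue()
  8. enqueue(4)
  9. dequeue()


enqueue(2) -> [2]
enqueue(25) -> [2, 25]
enqueue(19) -> [2, 25, 19]
enqueue(3) -> [2, 25, 19, 3]
enqueue(27) -> [2, 25, 19, 3, 27]
enqueue(7) -> [2, 25, 19, 3, 27, 7]
dequeue()->2, [25, 19, 3, 27, 7]
enqueue(4) -> [25, 19, 3, 27, 7, 4]
dequeue()->25, [19, 3, 27, 7, 4]

Final queue: [19, 3, 27, 7, 4]


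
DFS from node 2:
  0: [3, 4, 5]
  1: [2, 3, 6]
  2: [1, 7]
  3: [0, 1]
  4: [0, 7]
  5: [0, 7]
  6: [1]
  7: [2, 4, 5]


Visit 2, push [7, 1]
Visit 1, push [6, 3]
Visit 3, push [0]
Visit 0, push [5, 4]
Visit 4, push [7]
Visit 7, push [5]
Visit 5, push []
Visit 6, push []

DFS order: [2, 1, 3, 0, 4, 7, 5, 6]


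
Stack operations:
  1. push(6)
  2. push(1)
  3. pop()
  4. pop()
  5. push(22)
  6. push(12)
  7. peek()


push(6) -> [6]
push(1) -> [6, 1]
pop()->1, [6]
pop()->6, []
push(22) -> [22]
push(12) -> [22, 12]
peek()->12

Final stack: [22, 12]


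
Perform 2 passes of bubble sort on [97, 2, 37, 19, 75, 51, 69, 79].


Initial: [97, 2, 37, 19, 75, 51, 69, 79]
Pass 1: [2, 37, 19, 75, 51, 69, 79, 97] (7 swaps)
Pass 2: [2, 19, 37, 51, 69, 75, 79, 97] (3 swaps)

After 2 passes: [2, 19, 37, 51, 69, 75, 79, 97]


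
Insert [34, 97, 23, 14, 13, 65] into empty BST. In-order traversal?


Insert 34: root
Insert 97: R from 34
Insert 23: L from 34
Insert 14: L from 34 -> L from 23
Insert 13: L from 34 -> L from 23 -> L from 14
Insert 65: R from 34 -> L from 97

In-order: [13, 14, 23, 34, 65, 97]


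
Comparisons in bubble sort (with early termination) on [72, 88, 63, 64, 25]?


Algorithm: bubble sort (with early termination)
Input: [72, 88, 63, 64, 25]
Sorted: [25, 63, 64, 72, 88]

10


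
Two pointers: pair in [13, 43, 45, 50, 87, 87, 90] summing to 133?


lo=0(13)+hi=6(90)=103
lo=1(43)+hi=6(90)=133

Yes: 43+90=133


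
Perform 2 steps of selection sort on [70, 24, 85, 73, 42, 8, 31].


Initial: [70, 24, 85, 73, 42, 8, 31]
Step 1: min=8 at 5
  Swap: [8, 24, 85, 73, 42, 70, 31]
Step 2: min=24 at 1
  Swap: [8, 24, 85, 73, 42, 70, 31]

After 2 steps: [8, 24, 85, 73, 42, 70, 31]


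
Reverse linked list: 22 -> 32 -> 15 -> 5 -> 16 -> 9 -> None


Step 1: curr=22, set curr.next=prev(None) | reversed so far: 22
Step 2: curr=32, set curr.next=prev(22) | reversed so far: 32 -> 22
Step 3: curr=15, set curr.next=prev(32) | reversed so far: 15 -> 32 -> 22
Step 4: curr=5, set curr.next=prev(15) | reversed so far: 5 -> 15 -> 32 -> 22
Step 5: curr=16, set curr.next=prev(5) | reversed so far: 16 -> 5 -> 15 -> 32 -> 22
Step 6: curr=9, set curr.next=prev(16) | reversed so far: 9 -> 16 -> 5 -> 15 -> 32 -> 22

9 -> 16 -> 5 -> 15 -> 32 -> 22 -> None


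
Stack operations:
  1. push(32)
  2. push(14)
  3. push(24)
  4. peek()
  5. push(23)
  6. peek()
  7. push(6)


push(32) -> [32]
push(14) -> [32, 14]
push(24) -> [32, 14, 24]
peek()->24
push(23) -> [32, 14, 24, 23]
peek()->23
push(6) -> [32, 14, 24, 23, 6]

Final stack: [32, 14, 24, 23, 6]


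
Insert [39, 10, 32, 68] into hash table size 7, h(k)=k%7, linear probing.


Insert 39: h=4 -> slot 4
Insert 10: h=3 -> slot 3
Insert 32: h=4, 1 probes -> slot 5
Insert 68: h=5, 1 probes -> slot 6

Table: [None, None, None, 10, 39, 32, 68]


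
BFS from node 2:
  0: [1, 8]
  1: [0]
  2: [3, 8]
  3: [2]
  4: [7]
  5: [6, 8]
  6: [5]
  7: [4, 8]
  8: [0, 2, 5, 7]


Visit 2, enqueue [3, 8]
Visit 3, enqueue []
Visit 8, enqueue [0, 5, 7]
Visit 0, enqueue [1]
Visit 5, enqueue [6]
Visit 7, enqueue [4]
Visit 1, enqueue []
Visit 6, enqueue []
Visit 4, enqueue []

BFS order: [2, 3, 8, 0, 5, 7, 1, 6, 4]


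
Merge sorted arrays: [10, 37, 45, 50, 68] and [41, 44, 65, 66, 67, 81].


Take 10 from A
Take 37 from A
Take 41 from B
Take 44 from B
Take 45 from A
Take 50 from A
Take 65 from B
Take 66 from B
Take 67 from B
Take 68 from A

Merged: [10, 37, 41, 44, 45, 50, 65, 66, 67, 68, 81]


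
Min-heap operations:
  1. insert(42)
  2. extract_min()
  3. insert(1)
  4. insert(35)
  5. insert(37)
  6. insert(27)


insert(42) -> [42]
extract_min()->42, []
insert(1) -> [1]
insert(35) -> [1, 35]
insert(37) -> [1, 35, 37]
insert(27) -> [1, 27, 37, 35]

Final heap: [1, 27, 37, 35]


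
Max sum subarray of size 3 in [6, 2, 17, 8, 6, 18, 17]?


[0:3]: 25
[1:4]: 27
[2:5]: 31
[3:6]: 32
[4:7]: 41

Max: 41 at [4:7]


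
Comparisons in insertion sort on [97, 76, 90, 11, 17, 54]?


Algorithm: insertion sort
Input: [97, 76, 90, 11, 17, 54]
Sorted: [11, 17, 54, 76, 90, 97]

14


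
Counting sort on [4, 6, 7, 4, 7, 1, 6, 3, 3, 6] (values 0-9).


Input: [4, 6, 7, 4, 7, 1, 6, 3, 3, 6]
Counts: [0, 1, 0, 2, 2, 0, 3, 2, 0, 0]

Sorted: [1, 3, 3, 4, 4, 6, 6, 6, 7, 7]


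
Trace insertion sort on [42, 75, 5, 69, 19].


Initial: [42, 75, 5, 69, 19]
Insert 75: [42, 75, 5, 69, 19]
Insert 5: [5, 42, 75, 69, 19]
Insert 69: [5, 42, 69, 75, 19]
Insert 19: [5, 19, 42, 69, 75]

Sorted: [5, 19, 42, 69, 75]


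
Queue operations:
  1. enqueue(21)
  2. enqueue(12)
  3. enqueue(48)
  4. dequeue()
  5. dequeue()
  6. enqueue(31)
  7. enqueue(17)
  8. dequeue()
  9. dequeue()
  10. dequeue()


enqueue(21) -> [21]
enqueue(12) -> [21, 12]
enqueue(48) -> [21, 12, 48]
dequeue()->21, [12, 48]
dequeue()->12, [48]
enqueue(31) -> [48, 31]
enqueue(17) -> [48, 31, 17]
dequeue()->48, [31, 17]
dequeue()->31, [17]
dequeue()->17, []

Final queue: []


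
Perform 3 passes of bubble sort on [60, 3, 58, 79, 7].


Initial: [60, 3, 58, 79, 7]
Pass 1: [3, 58, 60, 7, 79] (3 swaps)
Pass 2: [3, 58, 7, 60, 79] (1 swaps)
Pass 3: [3, 7, 58, 60, 79] (1 swaps)

After 3 passes: [3, 7, 58, 60, 79]


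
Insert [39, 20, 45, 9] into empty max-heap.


Insert 39: [39]
Insert 20: [39, 20]
Insert 45: [45, 20, 39]
Insert 9: [45, 20, 39, 9]

Final heap: [45, 20, 39, 9]


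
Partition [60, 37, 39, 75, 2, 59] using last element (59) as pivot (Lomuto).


Pivot: 59
  37 <= 59: swap -> [37, 60, 39, 75, 2, 59]
  39 <= 59: swap -> [37, 39, 60, 75, 2, 59]
  2 <= 59: swap -> [37, 39, 2, 75, 60, 59]
Place pivot at 3: [37, 39, 2, 59, 60, 75]

Partitioned: [37, 39, 2, 59, 60, 75]
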